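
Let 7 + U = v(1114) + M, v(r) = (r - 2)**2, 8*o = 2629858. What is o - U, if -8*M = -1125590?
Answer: -2097007/2 ≈ -1.0485e+6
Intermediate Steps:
o = 1314929/4 (o = (1/8)*2629858 = 1314929/4 ≈ 3.2873e+5)
M = 562795/4 (M = -1/8*(-1125590) = 562795/4 ≈ 1.4070e+5)
v(r) = (-2 + r)**2
U = 5508943/4 (U = -7 + ((-2 + 1114)**2 + 562795/4) = -7 + (1112**2 + 562795/4) = -7 + (1236544 + 562795/4) = -7 + 5508971/4 = 5508943/4 ≈ 1.3772e+6)
o - U = 1314929/4 - 1*5508943/4 = 1314929/4 - 5508943/4 = -2097007/2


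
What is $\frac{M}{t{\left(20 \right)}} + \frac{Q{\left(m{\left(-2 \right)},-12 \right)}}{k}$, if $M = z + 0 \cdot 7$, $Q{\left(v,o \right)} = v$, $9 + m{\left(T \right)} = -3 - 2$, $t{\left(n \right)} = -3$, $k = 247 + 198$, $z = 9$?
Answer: $- \frac{1349}{445} \approx -3.0315$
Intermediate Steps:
$k = 445$
$m{\left(T \right)} = -14$ ($m{\left(T \right)} = -9 - 5 = -14$)
$M = 9$ ($M = 9 + 0 \cdot 7 = 9 + 0 = 9$)
$\frac{M}{t{\left(20 \right)}} + \frac{Q{\left(m{\left(-2 \right)},-12 \right)}}{k} = \frac{9}{-3} - \frac{14}{445} = 9 \left(- \frac{1}{3}\right) - \frac{14}{445} = -3 - \frac{14}{445} = - \frac{1349}{445}$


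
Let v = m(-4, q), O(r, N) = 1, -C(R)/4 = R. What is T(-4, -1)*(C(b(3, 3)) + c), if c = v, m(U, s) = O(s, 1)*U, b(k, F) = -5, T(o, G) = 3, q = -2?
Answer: 48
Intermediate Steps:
C(R) = -4*R
m(U, s) = U (m(U, s) = 1*U = U)
v = -4
c = -4
T(-4, -1)*(C(b(3, 3)) + c) = 3*(-4*(-5) - 4) = 3*(20 - 4) = 3*16 = 48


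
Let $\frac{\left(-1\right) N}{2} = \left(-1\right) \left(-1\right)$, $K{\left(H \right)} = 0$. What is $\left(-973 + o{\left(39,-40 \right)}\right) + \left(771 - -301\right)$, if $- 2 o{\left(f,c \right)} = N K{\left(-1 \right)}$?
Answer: $99$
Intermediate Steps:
$N = -2$ ($N = - 2 \left(\left(-1\right) \left(-1\right)\right) = \left(-2\right) 1 = -2$)
$o{\left(f,c \right)} = 0$ ($o{\left(f,c \right)} = - \frac{\left(-2\right) 0}{2} = \left(- \frac{1}{2}\right) 0 = 0$)
$\left(-973 + o{\left(39,-40 \right)}\right) + \left(771 - -301\right) = \left(-973 + 0\right) + \left(771 - -301\right) = -973 + \left(771 + 301\right) = -973 + 1072 = 99$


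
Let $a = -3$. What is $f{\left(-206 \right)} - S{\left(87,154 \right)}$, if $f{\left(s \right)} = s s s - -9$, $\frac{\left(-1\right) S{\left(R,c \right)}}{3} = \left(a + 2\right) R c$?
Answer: $-8782001$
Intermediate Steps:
$S{\left(R,c \right)} = 3 R c$ ($S{\left(R,c \right)} = - 3 \left(-3 + 2\right) R c = - 3 - R c = - 3 \left(- R c\right) = 3 R c$)
$f{\left(s \right)} = 9 + s^{3}$ ($f{\left(s \right)} = s^{2} s + 9 = s^{3} + 9 = 9 + s^{3}$)
$f{\left(-206 \right)} - S{\left(87,154 \right)} = \left(9 + \left(-206\right)^{3}\right) - 3 \cdot 87 \cdot 154 = \left(9 - 8741816\right) - 40194 = -8741807 - 40194 = -8782001$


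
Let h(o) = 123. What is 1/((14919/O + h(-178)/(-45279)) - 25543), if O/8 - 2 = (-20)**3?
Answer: -7486128/191219933363 ≈ -3.9149e-5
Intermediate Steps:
O = -63984 (O = 16 + 8*(-20)**3 = 16 + 8*(-8000) = 16 - 64000 = -63984)
1/((14919/O + h(-178)/(-45279)) - 25543) = 1/((14919/(-63984) + 123/(-45279)) - 25543) = 1/((14919*(-1/63984) + 123*(-1/45279)) - 25543) = 1/((-4973/21328 - 41/15093) - 25543) = 1/(-1765859/7486128 - 25543) = 1/(-191219933363/7486128) = -7486128/191219933363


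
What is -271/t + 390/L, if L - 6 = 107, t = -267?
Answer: 134753/30171 ≈ 4.4663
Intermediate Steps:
L = 113 (L = 6 + 107 = 113)
-271/t + 390/L = -271/(-267) + 390/113 = -271*(-1/267) + 390*(1/113) = 271/267 + 390/113 = 134753/30171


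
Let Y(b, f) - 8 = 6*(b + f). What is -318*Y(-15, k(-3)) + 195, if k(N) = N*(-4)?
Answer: 3375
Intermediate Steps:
k(N) = -4*N
Y(b, f) = 8 + 6*b + 6*f (Y(b, f) = 8 + 6*(b + f) = 8 + (6*b + 6*f) = 8 + 6*b + 6*f)
-318*Y(-15, k(-3)) + 195 = -318*(8 + 6*(-15) + 6*(-4*(-3))) + 195 = -318*(8 - 90 + 6*12) + 195 = -318*(8 - 90 + 72) + 195 = -318*(-10) + 195 = 3180 + 195 = 3375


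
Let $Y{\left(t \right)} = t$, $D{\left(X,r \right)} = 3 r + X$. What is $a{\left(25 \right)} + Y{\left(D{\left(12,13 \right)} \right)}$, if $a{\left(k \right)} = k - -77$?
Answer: $153$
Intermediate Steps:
$D{\left(X,r \right)} = X + 3 r$
$a{\left(k \right)} = 77 + k$ ($a{\left(k \right)} = k + 77 = 77 + k$)
$a{\left(25 \right)} + Y{\left(D{\left(12,13 \right)} \right)} = \left(77 + 25\right) + \left(12 + 3 \cdot 13\right) = 102 + \left(12 + 39\right) = 102 + 51 = 153$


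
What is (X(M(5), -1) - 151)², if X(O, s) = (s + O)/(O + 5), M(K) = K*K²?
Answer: 95121009/4225 ≈ 22514.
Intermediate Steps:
M(K) = K³
X(O, s) = (O + s)/(5 + O)
(X(M(5), -1) - 151)² = ((5³ - 1)/(5 + 5³) - 151)² = ((125 - 1)/(5 + 125) - 151)² = (124/130 - 151)² = ((1/130)*124 - 151)² = (62/65 - 151)² = (-9753/65)² = 95121009/4225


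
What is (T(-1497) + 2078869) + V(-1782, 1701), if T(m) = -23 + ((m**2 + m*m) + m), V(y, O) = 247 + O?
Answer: 6561315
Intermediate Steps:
T(m) = -23 + m + 2*m**2 (T(m) = -23 + ((m**2 + m**2) + m) = -23 + (2*m**2 + m) = -23 + (m + 2*m**2) = -23 + m + 2*m**2)
(T(-1497) + 2078869) + V(-1782, 1701) = ((-23 - 1497 + 2*(-1497)**2) + 2078869) + (247 + 1701) = ((-23 - 1497 + 2*2241009) + 2078869) + 1948 = ((-23 - 1497 + 4482018) + 2078869) + 1948 = (4480498 + 2078869) + 1948 = 6559367 + 1948 = 6561315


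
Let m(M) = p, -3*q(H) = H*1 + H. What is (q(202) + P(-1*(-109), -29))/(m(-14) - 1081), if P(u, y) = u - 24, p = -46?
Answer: 149/3381 ≈ 0.044070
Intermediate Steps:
q(H) = -2*H/3 (q(H) = -(H*1 + H)/3 = -(H + H)/3 = -2*H/3)
m(M) = -46
P(u, y) = -24 + u
(q(202) + P(-1*(-109), -29))/(m(-14) - 1081) = (-⅔*202 + (-24 - 1*(-109)))/(-46 - 1081) = (-404/3 + (-24 + 109))/(-1127) = (-404/3 + 85)*(-1/1127) = -149/3*(-1/1127) = 149/3381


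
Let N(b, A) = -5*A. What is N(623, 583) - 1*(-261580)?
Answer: 258665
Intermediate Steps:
N(623, 583) - 1*(-261580) = -5*583 - 1*(-261580) = -2915 + 261580 = 258665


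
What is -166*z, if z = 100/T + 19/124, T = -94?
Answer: 440481/2914 ≈ 151.16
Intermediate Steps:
z = -5307/5828 (z = 100/(-94) + 19/124 = 100*(-1/94) + 19*(1/124) = -50/47 + 19/124 = -5307/5828 ≈ -0.91060)
-166*z = -166*(-5307/5828) = 440481/2914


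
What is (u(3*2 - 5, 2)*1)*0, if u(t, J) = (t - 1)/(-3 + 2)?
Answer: 0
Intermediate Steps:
u(t, J) = 1 - t (u(t, J) = (-1 + t)/(-1) = (-1 + t)*(-1) = 1 - t)
(u(3*2 - 5, 2)*1)*0 = ((1 - (3*2 - 5))*1)*0 = ((1 - (6 - 5))*1)*0 = ((1 - 1*1)*1)*0 = ((1 - 1)*1)*0 = (0*1)*0 = 0*0 = 0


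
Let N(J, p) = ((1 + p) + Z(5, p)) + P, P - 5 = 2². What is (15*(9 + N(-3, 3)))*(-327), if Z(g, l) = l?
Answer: -122625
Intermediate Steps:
P = 9 (P = 5 + 2² = 5 + 4 = 9)
N(J, p) = 10 + 2*p (N(J, p) = ((1 + p) + p) + 9 = (1 + 2*p) + 9 = 10 + 2*p)
(15*(9 + N(-3, 3)))*(-327) = (15*(9 + (10 + 2*3)))*(-327) = (15*(9 + (10 + 6)))*(-327) = (15*(9 + 16))*(-327) = (15*25)*(-327) = 375*(-327) = -122625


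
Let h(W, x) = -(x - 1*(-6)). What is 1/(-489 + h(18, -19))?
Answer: -1/476 ≈ -0.0021008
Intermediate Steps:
h(W, x) = -6 - x (h(W, x) = -(x + 6) = -(6 + x) = -6 - x)
1/(-489 + h(18, -19)) = 1/(-489 + (-6 - 1*(-19))) = 1/(-489 + (-6 + 19)) = 1/(-489 + 13) = 1/(-476) = -1/476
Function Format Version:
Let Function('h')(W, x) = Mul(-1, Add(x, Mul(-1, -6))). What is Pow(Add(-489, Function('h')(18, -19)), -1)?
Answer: Rational(-1, 476) ≈ -0.0021008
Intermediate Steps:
Function('h')(W, x) = Add(-6, Mul(-1, x)) (Function('h')(W, x) = Mul(-1, Add(x, 6)) = Mul(-1, Add(6, x)) = Add(-6, Mul(-1, x)))
Pow(Add(-489, Function('h')(18, -19)), -1) = Pow(Add(-489, Add(-6, Mul(-1, -19))), -1) = Pow(Add(-489, Add(-6, 19)), -1) = Pow(Add(-489, 13), -1) = Pow(-476, -1) = Rational(-1, 476)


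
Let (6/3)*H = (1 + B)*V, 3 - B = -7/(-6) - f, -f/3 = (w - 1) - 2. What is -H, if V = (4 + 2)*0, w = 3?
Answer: 0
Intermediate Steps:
f = 0 (f = -3*((3 - 1) - 2) = -3*(2 - 2) = -3*0 = 0)
V = 0 (V = 6*0 = 0)
B = 11/6 (B = 3 - (-7/(-6) - 1*0) = 3 - (-7*(-1/6) + 0) = 3 - (7/6 + 0) = 3 - 1*7/6 = 3 - 7/6 = 11/6 ≈ 1.8333)
H = 0 (H = ((1 + 11/6)*0)/2 = ((17/6)*0)/2 = (1/2)*0 = 0)
-H = -1*0 = 0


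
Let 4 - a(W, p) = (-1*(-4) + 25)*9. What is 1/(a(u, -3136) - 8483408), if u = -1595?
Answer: -1/8483665 ≈ -1.1787e-7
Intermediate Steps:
a(W, p) = -257 (a(W, p) = 4 - (-1*(-4) + 25)*9 = 4 - (4 + 25)*9 = 4 - 29*9 = 4 - 1*261 = 4 - 261 = -257)
1/(a(u, -3136) - 8483408) = 1/(-257 - 8483408) = 1/(-8483665) = -1/8483665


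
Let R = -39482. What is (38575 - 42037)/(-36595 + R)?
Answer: 1154/25359 ≈ 0.045507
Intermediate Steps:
(38575 - 42037)/(-36595 + R) = (38575 - 42037)/(-36595 - 39482) = -3462/(-76077) = -3462*(-1/76077) = 1154/25359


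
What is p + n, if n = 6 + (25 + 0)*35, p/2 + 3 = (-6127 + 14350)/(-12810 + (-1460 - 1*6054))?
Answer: 8883527/10162 ≈ 874.19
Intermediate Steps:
p = -69195/10162 (p = -6 + 2*((-6127 + 14350)/(-12810 + (-1460 - 1*6054))) = -6 + 2*(8223/(-12810 + (-1460 - 6054))) = -6 + 2*(8223/(-12810 - 7514)) = -6 + 2*(8223/(-20324)) = -6 + 2*(8223*(-1/20324)) = -6 + 2*(-8223/20324) = -6 - 8223/10162 = -69195/10162 ≈ -6.8092)
n = 881 (n = 6 + 25*35 = 6 + 875 = 881)
p + n = -69195/10162 + 881 = 8883527/10162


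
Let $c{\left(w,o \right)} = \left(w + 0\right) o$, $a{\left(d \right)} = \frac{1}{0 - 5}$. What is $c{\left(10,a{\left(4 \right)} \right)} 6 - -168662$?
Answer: $168650$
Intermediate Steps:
$a{\left(d \right)} = - \frac{1}{5}$ ($a{\left(d \right)} = \frac{1}{-5} = - \frac{1}{5}$)
$c{\left(w,o \right)} = o w$ ($c{\left(w,o \right)} = w o = o w$)
$c{\left(10,a{\left(4 \right)} \right)} 6 - -168662 = \left(- \frac{1}{5}\right) 10 \cdot 6 - -168662 = \left(-2\right) 6 + 168662 = -12 + 168662 = 168650$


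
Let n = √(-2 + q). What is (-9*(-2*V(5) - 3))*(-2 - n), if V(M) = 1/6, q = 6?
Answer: -120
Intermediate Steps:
V(M) = ⅙
n = 2 (n = √(-2 + 6) = √4 = 2)
(-9*(-2*V(5) - 3))*(-2 - n) = (-9*(-2*⅙ - 3))*(-2 - 1*2) = (-9*(-⅓ - 3))*(-2 - 2) = -9*(-10/3)*(-4) = 30*(-4) = -120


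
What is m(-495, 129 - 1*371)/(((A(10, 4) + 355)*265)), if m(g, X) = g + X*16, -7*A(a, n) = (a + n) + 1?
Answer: -30569/654550 ≈ -0.046702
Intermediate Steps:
A(a, n) = -⅐ - a/7 - n/7 (A(a, n) = -((a + n) + 1)/7 = -(1 + a + n)/7 = -⅐ - a/7 - n/7)
m(g, X) = g + 16*X
m(-495, 129 - 1*371)/(((A(10, 4) + 355)*265)) = (-495 + 16*(129 - 1*371))/((((-⅐ - ⅐*10 - ⅐*4) + 355)*265)) = (-495 + 16*(129 - 371))/((((-⅐ - 10/7 - 4/7) + 355)*265)) = (-495 + 16*(-242))/(((-15/7 + 355)*265)) = (-495 - 3872)/(((2470/7)*265)) = -4367/654550/7 = -4367*7/654550 = -30569/654550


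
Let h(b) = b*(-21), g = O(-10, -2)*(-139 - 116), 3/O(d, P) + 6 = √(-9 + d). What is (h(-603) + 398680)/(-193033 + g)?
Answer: -873052893635/409524838436 - 62935479*I*√19/409524838436 ≈ -2.1319 - 0.00066987*I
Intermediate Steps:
O(d, P) = 3/(-6 + √(-9 + d))
g = -765/(-6 + I*√19) (g = (3/(-6 + √(-9 - 10)))*(-139 - 116) = (3/(-6 + √(-19)))*(-255) = (3/(-6 + I*√19))*(-255) = -765/(-6 + I*√19) ≈ 83.455 + 60.628*I)
h(b) = -21*b
(h(-603) + 398680)/(-193033 + g) = (-21*(-603) + 398680)/(-193033 + (918/11 + 153*I*√19/11)) = (12663 + 398680)/(-2122445/11 + 153*I*√19/11) = 411343/(-2122445/11 + 153*I*√19/11)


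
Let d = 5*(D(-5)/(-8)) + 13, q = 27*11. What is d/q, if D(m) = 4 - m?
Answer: 59/2376 ≈ 0.024832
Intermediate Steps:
q = 297
d = 59/8 (d = 5*((4 - 1*(-5))/(-8)) + 13 = 5*((4 + 5)*(-1/8)) + 13 = 5*(9*(-1/8)) + 13 = 5*(-9/8) + 13 = -45/8 + 13 = 59/8 ≈ 7.3750)
d/q = (59/8)/297 = (59/8)*(1/297) = 59/2376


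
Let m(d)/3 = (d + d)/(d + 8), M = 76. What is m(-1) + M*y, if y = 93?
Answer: 49470/7 ≈ 7067.1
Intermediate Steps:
m(d) = 6*d/(8 + d) (m(d) = 3*((d + d)/(d + 8)) = 3*((2*d)/(8 + d)) = 3*(2*d/(8 + d)) = 6*d/(8 + d))
m(-1) + M*y = 6*(-1)/(8 - 1) + 76*93 = 6*(-1)/7 + 7068 = 6*(-1)*(⅐) + 7068 = -6/7 + 7068 = 49470/7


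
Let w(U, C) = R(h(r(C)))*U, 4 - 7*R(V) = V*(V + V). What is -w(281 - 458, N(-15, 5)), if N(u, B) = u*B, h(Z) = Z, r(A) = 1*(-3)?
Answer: -354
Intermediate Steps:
r(A) = -3
R(V) = 4/7 - 2*V**2/7 (R(V) = 4/7 - V*(V + V)/7 = 4/7 - V*2*V/7 = 4/7 - 2*V**2/7)
N(u, B) = B*u
w(U, C) = -2*U (w(U, C) = (4/7 - 2/7*(-3)**2)*U = (4/7 - 2/7*9)*U = (4/7 - 18/7)*U = -2*U)
-w(281 - 458, N(-15, 5)) = -(-2)*(281 - 458) = -(-2)*(-177) = -1*354 = -354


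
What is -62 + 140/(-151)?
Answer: -9502/151 ≈ -62.927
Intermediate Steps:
-62 + 140/(-151) = -62 - 1/151*140 = -62 - 140/151 = -9502/151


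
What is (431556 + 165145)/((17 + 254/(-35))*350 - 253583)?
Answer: -85243/35739 ≈ -2.3852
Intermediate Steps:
(431556 + 165145)/((17 + 254/(-35))*350 - 253583) = 596701/((17 + 254*(-1/35))*350 - 253583) = 596701/((17 - 254/35)*350 - 253583) = 596701/((341/35)*350 - 253583) = 596701/(3410 - 253583) = 596701/(-250173) = 596701*(-1/250173) = -85243/35739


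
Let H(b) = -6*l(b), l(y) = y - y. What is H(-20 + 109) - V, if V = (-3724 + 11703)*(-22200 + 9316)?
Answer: 102801436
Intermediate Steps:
l(y) = 0
H(b) = 0 (H(b) = -6*0 = 0)
V = -102801436 (V = 7979*(-12884) = -102801436)
H(-20 + 109) - V = 0 - 1*(-102801436) = 0 + 102801436 = 102801436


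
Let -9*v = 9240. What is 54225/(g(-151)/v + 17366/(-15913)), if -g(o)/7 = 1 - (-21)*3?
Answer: -47458533375/573218 ≈ -82793.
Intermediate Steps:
v = -3080/3 (v = -⅑*9240 = -3080/3 ≈ -1026.7)
g(o) = -448 (g(o) = -7*(1 - (-21)*3) = -7*(1 - 7*(-9)) = -7*(1 + 63) = -7*64 = -448)
54225/(g(-151)/v + 17366/(-15913)) = 54225/(-448/(-3080/3) + 17366/(-15913)) = 54225/(-448*(-3/3080) + 17366*(-1/15913)) = 54225/(24/55 - 17366/15913) = 54225/(-573218/875215) = 54225*(-875215/573218) = -47458533375/573218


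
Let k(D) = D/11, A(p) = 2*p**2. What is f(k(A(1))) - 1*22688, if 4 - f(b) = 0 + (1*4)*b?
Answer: -249532/11 ≈ -22685.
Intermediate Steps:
k(D) = D/11 (k(D) = D*(1/11) = D/11)
f(b) = 4 - 4*b (f(b) = 4 - (0 + (1*4)*b) = 4 - (0 + 4*b) = 4 - 4*b)
f(k(A(1))) - 1*22688 = (4 - 4*2*1**2/11) - 1*22688 = (4 - 4*2*1/11) - 22688 = (4 - 4*2/11) - 22688 = (4 - 8/11) - 22688 = 36/11 - 22688 = -249532/11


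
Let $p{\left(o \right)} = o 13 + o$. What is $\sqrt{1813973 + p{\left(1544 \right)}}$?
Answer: $7 \sqrt{37461} \approx 1354.8$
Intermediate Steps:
$p{\left(o \right)} = 14 o$ ($p{\left(o \right)} = 13 o + o = 14 o$)
$\sqrt{1813973 + p{\left(1544 \right)}} = \sqrt{1813973 + 14 \cdot 1544} = \sqrt{1813973 + 21616} = \sqrt{1835589} = 7 \sqrt{37461}$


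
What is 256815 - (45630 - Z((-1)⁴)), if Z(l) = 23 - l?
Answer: 211207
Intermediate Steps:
256815 - (45630 - Z((-1)⁴)) = 256815 - (45630 - (23 - 1*(-1)⁴)) = 256815 - (45630 - (23 - 1*1)) = 256815 - (45630 - (23 - 1)) = 256815 - (45630 - 1*22) = 256815 - (45630 - 22) = 256815 - 1*45608 = 256815 - 45608 = 211207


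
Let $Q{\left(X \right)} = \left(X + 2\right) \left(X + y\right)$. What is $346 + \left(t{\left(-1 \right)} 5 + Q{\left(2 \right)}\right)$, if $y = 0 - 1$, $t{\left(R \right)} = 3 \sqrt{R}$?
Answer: $350 + 15 i \approx 350.0 + 15.0 i$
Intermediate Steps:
$y = -1$ ($y = 0 - 1 = -1$)
$Q{\left(X \right)} = \left(-1 + X\right) \left(2 + X\right)$ ($Q{\left(X \right)} = \left(X + 2\right) \left(X - 1\right) = \left(2 + X\right) \left(-1 + X\right) = \left(-1 + X\right) \left(2 + X\right)$)
$346 + \left(t{\left(-1 \right)} 5 + Q{\left(2 \right)}\right) = 346 + \left(3 \sqrt{-1} \cdot 5 + \left(-2 + 2 + 2^{2}\right)\right) = 346 + \left(3 i 5 + \left(-2 + 2 + 4\right)\right) = 346 + \left(15 i + 4\right) = 346 + \left(4 + 15 i\right) = 350 + 15 i$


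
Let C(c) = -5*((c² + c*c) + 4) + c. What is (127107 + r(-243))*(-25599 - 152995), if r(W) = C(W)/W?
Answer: -5621737997876/243 ≈ -2.3135e+10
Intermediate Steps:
C(c) = -20 + c - 10*c² (C(c) = -5*((c² + c²) + 4) + c = -5*(2*c² + 4) + c = -5*(4 + 2*c²) + c = (-20 - 10*c²) + c = -20 + c - 10*c²)
r(W) = (-20 + W - 10*W²)/W
(127107 + r(-243))*(-25599 - 152995) = (127107 + (1 - 20/(-243) - 10*(-243)))*(-25599 - 152995) = (127107 + (1 - 20*(-1/243) + 2430))*(-178594) = (127107 + (1 + 20/243 + 2430))*(-178594) = (127107 + 590753/243)*(-178594) = (31477754/243)*(-178594) = -5621737997876/243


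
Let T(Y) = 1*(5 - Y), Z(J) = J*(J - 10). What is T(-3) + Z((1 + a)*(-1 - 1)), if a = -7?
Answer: 32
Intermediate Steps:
Z(J) = J*(-10 + J)
T(Y) = 5 - Y
T(-3) + Z((1 + a)*(-1 - 1)) = (5 - 1*(-3)) + ((1 - 7)*(-1 - 1))*(-10 + (1 - 7)*(-1 - 1)) = (5 + 3) + (-6*(-2))*(-10 - 6*(-2)) = 8 + 12*(-10 + 12) = 8 + 12*2 = 8 + 24 = 32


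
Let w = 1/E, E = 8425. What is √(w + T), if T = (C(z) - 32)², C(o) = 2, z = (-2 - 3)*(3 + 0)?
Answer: √2555302837/1685 ≈ 30.000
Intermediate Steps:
z = -15 (z = -5*3 = -15)
T = 900 (T = (2 - 32)² = (-30)² = 900)
w = 1/8425 ≈ 0.00011869
√(w + T) = √(1/8425 + 900) = √(7582501/8425) = √2555302837/1685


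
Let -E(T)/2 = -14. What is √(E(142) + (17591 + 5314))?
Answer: √22933 ≈ 151.44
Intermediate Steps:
E(T) = 28 (E(T) = -2*(-14) = 28)
√(E(142) + (17591 + 5314)) = √(28 + (17591 + 5314)) = √(28 + 22905) = √22933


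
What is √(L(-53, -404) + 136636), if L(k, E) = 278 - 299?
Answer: √136615 ≈ 369.61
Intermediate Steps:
L(k, E) = -21
√(L(-53, -404) + 136636) = √(-21 + 136636) = √136615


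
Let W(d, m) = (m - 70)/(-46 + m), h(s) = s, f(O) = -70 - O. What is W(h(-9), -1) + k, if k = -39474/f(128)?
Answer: 103852/517 ≈ 200.87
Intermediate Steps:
W(d, m) = (-70 + m)/(-46 + m)
k = 2193/11 (k = -39474/(-70 - 1*128) = -39474/(-70 - 128) = -39474/(-198) = -39474*(-1/198) = 2193/11 ≈ 199.36)
W(h(-9), -1) + k = (-70 - 1)/(-46 - 1) + 2193/11 = -71/(-47) + 2193/11 = -1/47*(-71) + 2193/11 = 71/47 + 2193/11 = 103852/517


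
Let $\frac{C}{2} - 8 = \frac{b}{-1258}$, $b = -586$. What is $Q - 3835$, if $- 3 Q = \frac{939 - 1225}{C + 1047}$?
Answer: $- \frac{7699115671}{2007639} \approx -3834.9$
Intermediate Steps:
$C = \frac{10650}{629}$ ($C = 16 + 2 \left(- \frac{586}{-1258}\right) = 16 + 2 \left(\left(-586\right) \left(- \frac{1}{1258}\right)\right) = 16 + 2 \cdot \frac{293}{629} = 16 + \frac{586}{629} = \frac{10650}{629} \approx 16.932$)
$Q = \frac{179894}{2007639}$ ($Q = - \frac{\left(939 - 1225\right) \frac{1}{\frac{10650}{629} + 1047}}{3} = - \frac{\left(-286\right) \frac{1}{\frac{669213}{629}}}{3} = - \frac{\left(-286\right) \frac{629}{669213}}{3} = \left(- \frac{1}{3}\right) \left(- \frac{179894}{669213}\right) = \frac{179894}{2007639} \approx 0.089605$)
$Q - 3835 = \frac{179894}{2007639} - 3835 = - \frac{7699115671}{2007639}$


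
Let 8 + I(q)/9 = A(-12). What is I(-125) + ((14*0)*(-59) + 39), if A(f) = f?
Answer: -141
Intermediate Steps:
I(q) = -180 (I(q) = -72 + 9*(-12) = -72 - 108 = -180)
I(-125) + ((14*0)*(-59) + 39) = -180 + ((14*0)*(-59) + 39) = -180 + (0*(-59) + 39) = -180 + (0 + 39) = -180 + 39 = -141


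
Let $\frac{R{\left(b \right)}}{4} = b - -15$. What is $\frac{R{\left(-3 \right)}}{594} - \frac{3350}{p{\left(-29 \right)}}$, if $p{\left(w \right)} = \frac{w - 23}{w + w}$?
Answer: $- \frac{4808821}{1287} \approx -3736.5$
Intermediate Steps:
$p{\left(w \right)} = \frac{-23 + w}{2 w}$
$R{\left(b \right)} = 60 + 4 b$ ($R{\left(b \right)} = 4 \left(b - -15\right) = 4 \left(b + 15\right) = 4 \left(15 + b\right) = 60 + 4 b$)
$\frac{R{\left(-3 \right)}}{594} - \frac{3350}{p{\left(-29 \right)}} = \frac{60 + 4 \left(-3\right)}{594} - \frac{3350}{\frac{1}{2} \frac{1}{-29} \left(-23 - 29\right)} = \left(60 - 12\right) \frac{1}{594} - \frac{3350}{\frac{1}{2} \left(- \frac{1}{29}\right) \left(-52\right)} = 48 \cdot \frac{1}{594} - \frac{3350}{\frac{26}{29}} = \frac{8}{99} - \frac{48575}{13} = - \frac{4808821}{1287}$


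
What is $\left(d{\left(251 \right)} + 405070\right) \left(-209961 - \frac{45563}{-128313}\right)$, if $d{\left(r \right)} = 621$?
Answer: $- \frac{10929591503188930}{128313} \approx -8.5179 \cdot 10^{10}$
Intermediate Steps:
$\left(d{\left(251 \right)} + 405070\right) \left(-209961 - \frac{45563}{-128313}\right) = \left(621 + 405070\right) \left(-209961 - \frac{45563}{-128313}\right) = 405691 \left(-209961 - - \frac{45563}{128313}\right) = 405691 \left(-209961 + \frac{45563}{128313}\right) = 405691 \left(- \frac{26940680230}{128313}\right) = - \frac{10929591503188930}{128313}$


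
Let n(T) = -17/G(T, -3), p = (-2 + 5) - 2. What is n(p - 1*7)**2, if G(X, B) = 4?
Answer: 289/16 ≈ 18.063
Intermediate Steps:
p = 1 (p = 3 - 2 = 1)
n(T) = -17/4
n(p - 1*7)**2 = (-17/4)**2 = 289/16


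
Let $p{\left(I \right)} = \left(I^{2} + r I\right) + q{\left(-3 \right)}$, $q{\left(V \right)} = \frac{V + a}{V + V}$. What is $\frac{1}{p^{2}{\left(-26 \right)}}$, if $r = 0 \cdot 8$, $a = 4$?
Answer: $\frac{36}{16443025} \approx 2.1894 \cdot 10^{-6}$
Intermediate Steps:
$r = 0$
$q{\left(V \right)} = \frac{4 + V}{2 V}$ ($q{\left(V \right)} = \frac{V + 4}{V + V} = \frac{4 + V}{2 V}$)
$p{\left(I \right)} = - \frac{1}{6} + I^{2}$ ($p{\left(I \right)} = \left(I^{2} + 0 I\right) + \frac{4 - 3}{2 \left(-3\right)} = \left(I^{2} + 0\right) + \frac{1}{2} \left(- \frac{1}{3}\right) 1 = I^{2} - \frac{1}{6} = - \frac{1}{6} + I^{2}$)
$\frac{1}{p^{2}{\left(-26 \right)}} = \frac{1}{\left(- \frac{1}{6} + \left(-26\right)^{2}\right)^{2}} = \frac{1}{\left(- \frac{1}{6} + 676\right)^{2}} = \frac{1}{\left(\frac{4055}{6}\right)^{2}} = \frac{1}{\frac{16443025}{36}} = \frac{36}{16443025}$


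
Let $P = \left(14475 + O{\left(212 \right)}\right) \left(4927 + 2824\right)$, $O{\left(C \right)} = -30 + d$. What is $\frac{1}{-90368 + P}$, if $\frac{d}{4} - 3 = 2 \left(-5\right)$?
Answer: $\frac{1}{111655799} \approx 8.9561 \cdot 10^{-9}$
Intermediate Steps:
$d = -28$ ($d = 12 + 4 \cdot 2 \left(-5\right) = 12 + 4 \left(-10\right) = 12 - 40 = -28$)
$O{\left(C \right)} = -58$ ($O{\left(C \right)} = -30 - 28 = -58$)
$P = 111746167$ ($P = \left(14475 - 58\right) \left(4927 + 2824\right) = 14417 \cdot 7751 = 111746167$)
$\frac{1}{-90368 + P} = \frac{1}{-90368 + 111746167} = \frac{1}{111655799}$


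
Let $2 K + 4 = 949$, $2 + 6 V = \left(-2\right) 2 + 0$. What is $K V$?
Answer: $- \frac{945}{2} \approx -472.5$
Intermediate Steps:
$V = -1$ ($V = - \frac{1}{3} + \frac{\left(-2\right) 2 + 0}{6} = - \frac{1}{3} + \frac{-4 + 0}{6} = - \frac{1}{3} + \frac{1}{6} \left(-4\right) = - \frac{1}{3} - \frac{2}{3} = -1$)
$K = \frac{945}{2}$ ($K = -2 + \frac{1}{2} \cdot 949 = -2 + \frac{949}{2} = \frac{945}{2} \approx 472.5$)
$K V = \frac{945}{2} \left(-1\right) = - \frac{945}{2}$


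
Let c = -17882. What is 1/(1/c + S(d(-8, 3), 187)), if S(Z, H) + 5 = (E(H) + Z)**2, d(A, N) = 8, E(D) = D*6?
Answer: 17882/22833436389 ≈ 7.8315e-7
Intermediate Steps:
E(D) = 6*D
S(Z, H) = -5 + (Z + 6*H)**2 (S(Z, H) = -5 + (6*H + Z)**2 = -5 + (Z + 6*H)**2)
1/(1/c + S(d(-8, 3), 187)) = 1/(1/(-17882) + (-5 + (8 + 6*187)**2)) = 1/(-1/17882 + (-5 + (8 + 1122)**2)) = 1/(-1/17882 + (-5 + 1130**2)) = 1/(-1/17882 + (-5 + 1276900)) = 1/(-1/17882 + 1276895) = 1/(22833436389/17882) = 17882/22833436389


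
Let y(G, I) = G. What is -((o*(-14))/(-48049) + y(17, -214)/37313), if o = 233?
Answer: -122531839/1792852337 ≈ -0.068345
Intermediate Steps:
-((o*(-14))/(-48049) + y(17, -214)/37313) = -((233*(-14))/(-48049) + 17/37313) = -(-3262*(-1/48049) + 17*(1/37313)) = -(3262/48049 + 17/37313) = -1*122531839/1792852337 = -122531839/1792852337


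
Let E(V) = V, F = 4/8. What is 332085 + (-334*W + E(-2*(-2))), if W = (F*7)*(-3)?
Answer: 335596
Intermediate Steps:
F = 1/2 (F = 4*(1/8) = 1/2 ≈ 0.50000)
W = -21/2 (W = ((1/2)*7)*(-3) = (7/2)*(-3) = -21/2 ≈ -10.500)
332085 + (-334*W + E(-2*(-2))) = 332085 + (-334*(-21/2) - 2*(-2)) = 332085 + (3507 + 4) = 332085 + 3511 = 335596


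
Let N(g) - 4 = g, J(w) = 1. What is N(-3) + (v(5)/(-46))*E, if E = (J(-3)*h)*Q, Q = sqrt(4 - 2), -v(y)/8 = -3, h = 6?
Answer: 1 - 72*sqrt(2)/23 ≈ -3.4271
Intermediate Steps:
N(g) = 4 + g
v(y) = 24 (v(y) = -8*(-3) = 24)
Q = sqrt(2) ≈ 1.4142
E = 6*sqrt(2) (E = (1*6)*sqrt(2) = 6*sqrt(2) ≈ 8.4853)
N(-3) + (v(5)/(-46))*E = (4 - 3) + (24/(-46))*(6*sqrt(2)) = 1 + (24*(-1/46))*(6*sqrt(2)) = 1 - 72*sqrt(2)/23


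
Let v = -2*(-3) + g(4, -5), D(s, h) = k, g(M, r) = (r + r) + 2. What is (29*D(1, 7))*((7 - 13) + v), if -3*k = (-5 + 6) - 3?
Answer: -464/3 ≈ -154.67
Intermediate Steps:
g(M, r) = 2 + 2*r (g(M, r) = 2*r + 2 = 2 + 2*r)
k = ⅔ (k = -((-5 + 6) - 3)/3 = -(1 - 3)/3 = -⅓*(-2) = ⅔ ≈ 0.66667)
D(s, h) = ⅔
v = -2 (v = -2*(-3) + (2 + 2*(-5)) = 6 + (2 - 10) = 6 - 8 = -2)
(29*D(1, 7))*((7 - 13) + v) = (29*(⅔))*((7 - 13) - 2) = 58*(-6 - 2)/3 = (58/3)*(-8) = -464/3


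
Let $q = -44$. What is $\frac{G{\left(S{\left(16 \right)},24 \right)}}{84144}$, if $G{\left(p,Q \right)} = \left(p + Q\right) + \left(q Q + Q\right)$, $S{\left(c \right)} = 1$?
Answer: $- \frac{1007}{84144} \approx -0.011968$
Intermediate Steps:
$G{\left(p,Q \right)} = p - 42 Q$ ($G{\left(p,Q \right)} = \left(p + Q\right) + \left(- 44 Q + Q\right) = \left(Q + p\right) - 43 Q = p - 42 Q$)
$\frac{G{\left(S{\left(16 \right)},24 \right)}}{84144} = \frac{1 - 1008}{84144} = \left(1 - 1008\right) \frac{1}{84144} = \left(-1007\right) \frac{1}{84144} = - \frac{1007}{84144}$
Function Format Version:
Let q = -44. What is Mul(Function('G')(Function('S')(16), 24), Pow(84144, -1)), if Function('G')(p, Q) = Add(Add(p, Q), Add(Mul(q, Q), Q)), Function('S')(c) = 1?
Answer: Rational(-1007, 84144) ≈ -0.011968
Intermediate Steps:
Function('G')(p, Q) = Add(p, Mul(-42, Q)) (Function('G')(p, Q) = Add(Add(p, Q), Add(Mul(-44, Q), Q)) = Add(Add(Q, p), Mul(-43, Q)) = Add(p, Mul(-42, Q)))
Mul(Function('G')(Function('S')(16), 24), Pow(84144, -1)) = Mul(Add(1, Mul(-42, 24)), Pow(84144, -1)) = Mul(Add(1, -1008), Rational(1, 84144)) = Mul(-1007, Rational(1, 84144)) = Rational(-1007, 84144)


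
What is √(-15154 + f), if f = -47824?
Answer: I*√62978 ≈ 250.95*I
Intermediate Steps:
√(-15154 + f) = √(-15154 - 47824) = √(-62978) = I*√62978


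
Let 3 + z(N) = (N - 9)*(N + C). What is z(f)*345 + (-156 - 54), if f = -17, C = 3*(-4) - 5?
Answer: 303735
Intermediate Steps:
C = -17 (C = -12 - 5 = -17)
z(N) = -3 + (-17 + N)*(-9 + N) (z(N) = -3 + (N - 9)*(N - 17) = -3 + (-9 + N)*(-17 + N) = -3 + (-17 + N)*(-9 + N))
z(f)*345 + (-156 - 54) = (150 + (-17)² - 26*(-17))*345 + (-156 - 54) = (150 + 289 + 442)*345 - 210 = 881*345 - 210 = 303945 - 210 = 303735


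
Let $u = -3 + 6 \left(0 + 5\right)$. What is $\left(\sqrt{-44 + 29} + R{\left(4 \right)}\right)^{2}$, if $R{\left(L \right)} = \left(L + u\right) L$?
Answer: $\left(124 + i \sqrt{15}\right)^{2} \approx 15361.0 + 960.5 i$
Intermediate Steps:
$u = 27$ ($u = -3 + 6 \cdot 5 = -3 + 30 = 27$)
$R{\left(L \right)} = L \left(27 + L\right)$ ($R{\left(L \right)} = \left(L + 27\right) L = \left(27 + L\right) L = L \left(27 + L\right)$)
$\left(\sqrt{-44 + 29} + R{\left(4 \right)}\right)^{2} = \left(\sqrt{-44 + 29} + 4 \left(27 + 4\right)\right)^{2} = \left(\sqrt{-15} + 4 \cdot 31\right)^{2} = \left(i \sqrt{15} + 124\right)^{2} = \left(124 + i \sqrt{15}\right)^{2}$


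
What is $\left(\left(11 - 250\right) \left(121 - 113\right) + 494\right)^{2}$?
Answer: $2010724$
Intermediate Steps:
$\left(\left(11 - 250\right) \left(121 - 113\right) + 494\right)^{2} = \left(\left(-239\right) 8 + 494\right)^{2} = \left(-1912 + 494\right)^{2} = \left(-1418\right)^{2} = 2010724$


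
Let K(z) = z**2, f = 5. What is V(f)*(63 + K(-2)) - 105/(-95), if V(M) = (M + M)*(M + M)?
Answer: 127321/19 ≈ 6701.1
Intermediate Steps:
V(M) = 4*M**2 (V(M) = (2*M)*(2*M) = 4*M**2)
V(f)*(63 + K(-2)) - 105/(-95) = (4*5**2)*(63 + (-2)**2) - 105/(-95) = (4*25)*(63 + 4) - 105*(-1/95) = 100*67 + 21/19 = 6700 + 21/19 = 127321/19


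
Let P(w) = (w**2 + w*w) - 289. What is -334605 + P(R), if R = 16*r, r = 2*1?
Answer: -332846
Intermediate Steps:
r = 2
R = 32 (R = 16*2 = 32)
P(w) = -289 + 2*w**2 (P(w) = (w**2 + w**2) - 289 = 2*w**2 - 289 = -289 + 2*w**2)
-334605 + P(R) = -334605 + (-289 + 2*32**2) = -334605 + (-289 + 2*1024) = -334605 + (-289 + 2048) = -334605 + 1759 = -332846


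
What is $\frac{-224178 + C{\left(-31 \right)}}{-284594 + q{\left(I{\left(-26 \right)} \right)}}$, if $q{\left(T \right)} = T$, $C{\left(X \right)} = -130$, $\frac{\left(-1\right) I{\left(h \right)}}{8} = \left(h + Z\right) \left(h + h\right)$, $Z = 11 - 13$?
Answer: $\frac{112154}{148121} \approx 0.75718$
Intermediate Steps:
$Z = -2$ ($Z = 11 - 13 = -2$)
$I{\left(h \right)} = - 16 h \left(-2 + h\right)$ ($I{\left(h \right)} = - 8 \left(h - 2\right) \left(h + h\right) = - 8 \left(-2 + h\right) 2 h = - 8 \cdot 2 h \left(-2 + h\right) = - 16 h \left(-2 + h\right)$)
$\frac{-224178 + C{\left(-31 \right)}}{-284594 + q{\left(I{\left(-26 \right)} \right)}} = \frac{-224178 - 130}{-284594 + 16 \left(-26\right) \left(2 - -26\right)} = - \frac{224308}{-284594 + 16 \left(-26\right) \left(2 + 26\right)} = - \frac{224308}{-284594 + 16 \left(-26\right) 28} = - \frac{224308}{-284594 - 11648} = - \frac{224308}{-296242} = \left(-224308\right) \left(- \frac{1}{296242}\right) = \frac{112154}{148121}$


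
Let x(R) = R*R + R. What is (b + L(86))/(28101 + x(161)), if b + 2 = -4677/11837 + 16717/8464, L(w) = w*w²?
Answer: 63725370512873/5428506343344 ≈ 11.739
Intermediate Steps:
L(w) = w³
b = -42083735/100188368 (b = -2 + (-4677/11837 + 16717/8464) = -2 + 158293001/100188368 = -42083735/100188368 ≈ -0.42005)
x(R) = R + R² (x(R) = R² + R = R + R²)
(b + L(86))/(28101 + x(161)) = (-42083735/100188368 + 86³)/(28101 + 161*(1 + 161)) = (-42083735/100188368 + 636056)/(28101 + 161*162) = 63725370512873/(100188368*(28101 + 26082)) = (63725370512873/100188368)/54183 = (63725370512873/100188368)*(1/54183) = 63725370512873/5428506343344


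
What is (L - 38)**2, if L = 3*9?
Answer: 121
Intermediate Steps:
L = 27
(L - 38)**2 = (27 - 38)**2 = (-11)**2 = 121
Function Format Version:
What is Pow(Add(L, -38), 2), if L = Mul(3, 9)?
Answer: 121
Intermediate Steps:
L = 27
Pow(Add(L, -38), 2) = Pow(Add(27, -38), 2) = Pow(-11, 2) = 121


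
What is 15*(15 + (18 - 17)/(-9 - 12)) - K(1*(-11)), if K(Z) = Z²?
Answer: 723/7 ≈ 103.29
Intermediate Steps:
15*(15 + (18 - 17)/(-9 - 12)) - K(1*(-11)) = 15*(15 + (18 - 17)/(-9 - 12)) - (1*(-11))² = 15*(15 + 1/(-21)) - 1*(-11)² = 15*(15 + 1*(-1/21)) - 1*121 = 15*(15 - 1/21) - 121 = 15*(314/21) - 121 = 1570/7 - 121 = 723/7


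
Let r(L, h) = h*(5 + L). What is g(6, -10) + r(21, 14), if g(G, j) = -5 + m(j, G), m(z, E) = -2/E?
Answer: 1076/3 ≈ 358.67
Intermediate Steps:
g(G, j) = -5 - 2/G
g(6, -10) + r(21, 14) = (-5 - 2/6) + 14*(5 + 21) = (-5 - 2*⅙) + 14*26 = (-5 - ⅓) + 364 = -16/3 + 364 = 1076/3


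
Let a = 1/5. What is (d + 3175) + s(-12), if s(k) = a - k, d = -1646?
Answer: 7706/5 ≈ 1541.2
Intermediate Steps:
a = ⅕ ≈ 0.20000
s(k) = ⅕ - k
(d + 3175) + s(-12) = (-1646 + 3175) + (⅕ - 1*(-12)) = 1529 + (⅕ + 12) = 1529 + 61/5 = 7706/5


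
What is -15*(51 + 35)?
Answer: -1290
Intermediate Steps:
-15*(51 + 35) = -15*86 = -1290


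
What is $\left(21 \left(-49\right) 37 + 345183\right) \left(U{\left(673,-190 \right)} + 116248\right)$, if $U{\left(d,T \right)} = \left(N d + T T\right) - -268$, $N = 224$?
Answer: $93167346480$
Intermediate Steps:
$U{\left(d,T \right)} = 268 + T^{2} + 224 d$ ($U{\left(d,T \right)} = \left(224 d + T T\right) - -268 = \left(224 d + T^{2}\right) + \left(-17 + 285\right) = \left(T^{2} + 224 d\right) + 268 = 268 + T^{2} + 224 d$)
$\left(21 \left(-49\right) 37 + 345183\right) \left(U{\left(673,-190 \right)} + 116248\right) = \left(21 \left(-49\right) 37 + 345183\right) \left(\left(268 + \left(-190\right)^{2} + 224 \cdot 673\right) + 116248\right) = \left(\left(-1029\right) 37 + 345183\right) \left(\left(268 + 36100 + 150752\right) + 116248\right) = \left(-38073 + 345183\right) \left(187120 + 116248\right) = 307110 \cdot 303368 = 93167346480$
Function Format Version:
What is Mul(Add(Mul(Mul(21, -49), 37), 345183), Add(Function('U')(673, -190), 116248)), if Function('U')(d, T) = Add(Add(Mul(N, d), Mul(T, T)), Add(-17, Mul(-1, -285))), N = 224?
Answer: 93167346480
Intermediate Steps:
Function('U')(d, T) = Add(268, Pow(T, 2), Mul(224, d)) (Function('U')(d, T) = Add(Add(Mul(224, d), Mul(T, T)), Add(-17, Mul(-1, -285))) = Add(Add(Mul(224, d), Pow(T, 2)), Add(-17, 285)) = Add(Add(Pow(T, 2), Mul(224, d)), 268) = Add(268, Pow(T, 2), Mul(224, d)))
Mul(Add(Mul(Mul(21, -49), 37), 345183), Add(Function('U')(673, -190), 116248)) = Mul(Add(Mul(Mul(21, -49), 37), 345183), Add(Add(268, Pow(-190, 2), Mul(224, 673)), 116248)) = Mul(Add(Mul(-1029, 37), 345183), Add(Add(268, 36100, 150752), 116248)) = Mul(Add(-38073, 345183), Add(187120, 116248)) = Mul(307110, 303368) = 93167346480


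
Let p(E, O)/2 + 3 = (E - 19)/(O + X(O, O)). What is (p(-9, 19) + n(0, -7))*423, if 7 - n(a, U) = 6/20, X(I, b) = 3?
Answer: -85869/110 ≈ -780.63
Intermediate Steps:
n(a, U) = 67/10 (n(a, U) = 7 - 6/20 = 7 - 1*3/10 = 7 - 3/10 = 67/10)
p(E, O) = -6 + 2*(-19 + E)/(3 + O) (p(E, O) = -6 + 2*((E - 19)/(O + 3)) = -6 + 2*((-19 + E)/(3 + O)) = -6 + 2*(-19 + E)/(3 + O))
(p(-9, 19) + n(0, -7))*423 = (2*(-28 - 9 - 3*19)/(3 + 19) + 67/10)*423 = (2*(-28 - 9 - 57)/22 + 67/10)*423 = (2*(1/22)*(-94) + 67/10)*423 = (-94/11 + 67/10)*423 = -203/110*423 = -85869/110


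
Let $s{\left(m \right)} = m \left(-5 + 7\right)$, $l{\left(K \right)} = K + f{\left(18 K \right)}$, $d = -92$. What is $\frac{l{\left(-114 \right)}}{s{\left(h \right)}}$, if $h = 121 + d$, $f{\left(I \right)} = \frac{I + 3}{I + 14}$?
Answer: $- \frac{230283}{118204} \approx -1.9482$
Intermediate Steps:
$f{\left(I \right)} = \frac{3 + I}{14 + I}$
$l{\left(K \right)} = K + \frac{3 + 18 K}{14 + 18 K}$
$h = 29$ ($h = 121 - 92 = 29$)
$s{\left(m \right)} = 2 m$ ($s{\left(m \right)} = m 2 = 2 m$)
$\frac{l{\left(-114 \right)}}{s{\left(h \right)}} = \frac{\frac{1}{2} \frac{1}{7 + 9 \left(-114\right)} \left(3 + 18 \left(-114\right)^{2} + 32 \left(-114\right)\right)}{2 \cdot 29} = \frac{\frac{1}{2} \frac{1}{7 - 1026} \left(3 + 18 \cdot 12996 - 3648\right)}{58} = \frac{3 + 233928 - 3648}{2 \left(-1019\right)} \frac{1}{58} = \frac{1}{2} \left(- \frac{1}{1019}\right) 230283 \cdot \frac{1}{58} = \left(- \frac{230283}{2038}\right) \frac{1}{58} = - \frac{230283}{118204}$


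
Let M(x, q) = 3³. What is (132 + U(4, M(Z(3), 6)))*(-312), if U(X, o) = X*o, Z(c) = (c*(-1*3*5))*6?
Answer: -74880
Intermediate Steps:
Z(c) = -90*c (Z(c) = (c*(-3*5))*6 = (c*(-15))*6 = -15*c*6 = -90*c)
M(x, q) = 27
(132 + U(4, M(Z(3), 6)))*(-312) = (132 + 4*27)*(-312) = (132 + 108)*(-312) = 240*(-312) = -74880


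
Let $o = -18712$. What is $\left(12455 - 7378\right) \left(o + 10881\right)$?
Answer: $-39757987$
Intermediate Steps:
$\left(12455 - 7378\right) \left(o + 10881\right) = \left(12455 - 7378\right) \left(-18712 + 10881\right) = 5077 \left(-7831\right) = -39757987$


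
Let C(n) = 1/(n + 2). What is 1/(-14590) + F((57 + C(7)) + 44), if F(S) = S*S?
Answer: 12081978919/1181790 ≈ 10223.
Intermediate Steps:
C(n) = 1/(2 + n)
F(S) = S²
1/(-14590) + F((57 + C(7)) + 44) = 1/(-14590) + ((57 + 1/(2 + 7)) + 44)² = -1/14590 + ((57 + 1/9) + 44)² = -1/14590 + ((57 + ⅑) + 44)² = -1/14590 + (514/9 + 44)² = -1/14590 + (910/9)² = -1/14590 + 828100/81 = 12081978919/1181790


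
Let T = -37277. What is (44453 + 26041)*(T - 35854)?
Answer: -5155296714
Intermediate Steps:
(44453 + 26041)*(T - 35854) = (44453 + 26041)*(-37277 - 35854) = 70494*(-73131) = -5155296714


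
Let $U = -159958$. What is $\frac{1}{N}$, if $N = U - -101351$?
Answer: $- \frac{1}{58607} \approx -1.7063 \cdot 10^{-5}$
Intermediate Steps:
$N = -58607$ ($N = -159958 - -101351 = -159958 + 101351 = -58607$)
$\frac{1}{N} = \frac{1}{-58607} = - \frac{1}{58607}$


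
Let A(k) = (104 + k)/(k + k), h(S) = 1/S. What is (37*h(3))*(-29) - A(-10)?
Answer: -10589/30 ≈ -352.97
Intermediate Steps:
A(k) = (104 + k)/(2*k) (A(k) = (104 + k)/((2*k)) = (104 + k)*(1/(2*k)) = (104 + k)/(2*k))
(37*h(3))*(-29) - A(-10) = (37/3)*(-29) - (104 - 10)/(2*(-10)) = (37*(⅓))*(-29) - (-1)*94/(2*10) = (37/3)*(-29) - 1*(-47/10) = -1073/3 + 47/10 = -10589/30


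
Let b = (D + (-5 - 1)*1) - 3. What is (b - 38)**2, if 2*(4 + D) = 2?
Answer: 2500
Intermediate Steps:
D = -3 (D = -4 + (1/2)*2 = -4 + 1 = -3)
b = -12 (b = (-3 + (-5 - 1)*1) - 3 = (-3 - 6*1) - 3 = (-3 - 6) - 3 = -9 - 3 = -12)
(b - 38)**2 = (-12 - 38)**2 = (-50)**2 = 2500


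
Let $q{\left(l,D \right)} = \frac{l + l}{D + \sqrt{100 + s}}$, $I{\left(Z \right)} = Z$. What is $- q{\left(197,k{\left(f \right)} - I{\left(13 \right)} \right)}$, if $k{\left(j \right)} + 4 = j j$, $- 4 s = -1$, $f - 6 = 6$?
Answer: $- \frac{200152}{64115} + \frac{788 \sqrt{401}}{64115} \approx -2.8756$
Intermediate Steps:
$f = 12$ ($f = 6 + 6 = 12$)
$s = \frac{1}{4}$ ($s = \left(- \frac{1}{4}\right) \left(-1\right) = \frac{1}{4} \approx 0.25$)
$k{\left(j \right)} = -4 + j^{2}$ ($k{\left(j \right)} = -4 + j j = -4 + j^{2}$)
$q{\left(l,D \right)} = \frac{2 l}{D + \frac{\sqrt{401}}{2}}$ ($q{\left(l,D \right)} = \frac{l + l}{D + \sqrt{100 + \frac{1}{4}}} = \frac{2 l}{D + \sqrt{\frac{401}{4}}} = \frac{2 l}{D + \frac{\sqrt{401}}{2}}$)
$- q{\left(197,k{\left(f \right)} - I{\left(13 \right)} \right)} = - \frac{4 \cdot 197}{\sqrt{401} + 2 \left(\left(-4 + 12^{2}\right) - 13\right)} = - \frac{4 \cdot 197}{\sqrt{401} + 2 \left(\left(-4 + 144\right) - 13\right)} = - \frac{4 \cdot 197}{\sqrt{401} + 2 \left(140 - 13\right)} = - \frac{4 \cdot 197}{\sqrt{401} + 2 \cdot 127} = - \frac{4 \cdot 197}{\sqrt{401} + 254} = - \frac{4 \cdot 197}{254 + \sqrt{401}} = - \frac{788}{254 + \sqrt{401}}$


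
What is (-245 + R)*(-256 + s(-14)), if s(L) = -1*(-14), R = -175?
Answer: 101640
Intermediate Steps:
s(L) = 14
(-245 + R)*(-256 + s(-14)) = (-245 - 175)*(-256 + 14) = -420*(-242) = 101640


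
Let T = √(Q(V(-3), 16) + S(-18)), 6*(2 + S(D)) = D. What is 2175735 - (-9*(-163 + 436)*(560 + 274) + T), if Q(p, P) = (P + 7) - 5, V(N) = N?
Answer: 4224873 - √13 ≈ 4.2249e+6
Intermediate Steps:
S(D) = -2 + D/6
Q(p, P) = 2 + P (Q(p, P) = (7 + P) - 5 = 2 + P)
T = √13 (T = √((2 + 16) + (-2 + (⅙)*(-18))) = √(18 + (-2 - 3)) = √(18 - 5) = √13 ≈ 3.6056)
2175735 - (-9*(-163 + 436)*(560 + 274) + T) = 2175735 - (-9*(-163 + 436)*(560 + 274) + √13) = 2175735 - (-2457*834 + √13) = 2175735 - (-9*227682 + √13) = 2175735 - (-2049138 + √13) = 2175735 + (2049138 - √13) = 4224873 - √13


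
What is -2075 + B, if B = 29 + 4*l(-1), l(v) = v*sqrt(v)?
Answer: -2046 - 4*I ≈ -2046.0 - 4.0*I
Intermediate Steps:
l(v) = v**(3/2)
B = 29 - 4*I (B = 29 + 4*(-1)**(3/2) = 29 + 4*(-I) = 29 - 4*I ≈ 29.0 - 4.0*I)
-2075 + B = -2075 + (29 - 4*I) = -2046 - 4*I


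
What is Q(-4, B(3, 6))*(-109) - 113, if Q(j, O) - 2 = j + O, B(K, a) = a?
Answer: -549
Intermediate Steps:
Q(j, O) = 2 + O + j (Q(j, O) = 2 + (j + O) = 2 + (O + j) = 2 + O + j)
Q(-4, B(3, 6))*(-109) - 113 = (2 + 6 - 4)*(-109) - 113 = 4*(-109) - 113 = -436 - 113 = -549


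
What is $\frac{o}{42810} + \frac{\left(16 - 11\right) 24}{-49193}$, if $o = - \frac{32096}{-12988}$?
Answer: $- \frac{478993052}{201118447515} \approx -0.0023816$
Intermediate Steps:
$o = \frac{472}{191}$ ($o = \left(-32096\right) \left(- \frac{1}{12988}\right) = \frac{472}{191} \approx 2.4712$)
$\frac{o}{42810} + \frac{\left(16 - 11\right) 24}{-49193} = \frac{472}{191 \cdot 42810} + \frac{\left(16 - 11\right) 24}{-49193} = \frac{472}{191} \cdot \frac{1}{42810} + 5 \cdot 24 \left(- \frac{1}{49193}\right) = \frac{236}{4088355} + 120 \left(- \frac{1}{49193}\right) = \frac{236}{4088355} - \frac{120}{49193} = - \frac{478993052}{201118447515}$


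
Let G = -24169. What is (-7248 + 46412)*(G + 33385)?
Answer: 360935424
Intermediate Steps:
(-7248 + 46412)*(G + 33385) = (-7248 + 46412)*(-24169 + 33385) = 39164*9216 = 360935424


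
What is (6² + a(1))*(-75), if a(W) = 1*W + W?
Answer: -2850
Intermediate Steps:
a(W) = 2*W (a(W) = W + W = 2*W)
(6² + a(1))*(-75) = (6² + 2*1)*(-75) = (36 + 2)*(-75) = 38*(-75) = -2850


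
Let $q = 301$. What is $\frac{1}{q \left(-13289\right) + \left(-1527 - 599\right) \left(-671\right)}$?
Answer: $- \frac{1}{2573443} \approx -3.8858 \cdot 10^{-7}$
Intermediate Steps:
$\frac{1}{q \left(-13289\right) + \left(-1527 - 599\right) \left(-671\right)} = \frac{1}{301 \left(-13289\right) + \left(-1527 - 599\right) \left(-671\right)} = \frac{1}{-3999989 - -1426546} = \frac{1}{-3999989 + 1426546} = \frac{1}{-2573443} = - \frac{1}{2573443}$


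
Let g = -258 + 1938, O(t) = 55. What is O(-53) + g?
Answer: 1735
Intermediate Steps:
g = 1680
O(-53) + g = 55 + 1680 = 1735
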